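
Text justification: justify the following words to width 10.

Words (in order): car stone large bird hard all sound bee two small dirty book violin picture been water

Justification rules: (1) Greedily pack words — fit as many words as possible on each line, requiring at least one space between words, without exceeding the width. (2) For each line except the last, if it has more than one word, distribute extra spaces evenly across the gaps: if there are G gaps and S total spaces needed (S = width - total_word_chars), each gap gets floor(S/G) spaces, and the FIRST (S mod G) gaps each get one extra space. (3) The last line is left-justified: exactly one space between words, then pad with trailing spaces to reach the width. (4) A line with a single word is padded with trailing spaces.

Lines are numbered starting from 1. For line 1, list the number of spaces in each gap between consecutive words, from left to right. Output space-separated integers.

Answer: 2

Derivation:
Line 1: ['car', 'stone'] (min_width=9, slack=1)
Line 2: ['large', 'bird'] (min_width=10, slack=0)
Line 3: ['hard', 'all'] (min_width=8, slack=2)
Line 4: ['sound', 'bee'] (min_width=9, slack=1)
Line 5: ['two', 'small'] (min_width=9, slack=1)
Line 6: ['dirty', 'book'] (min_width=10, slack=0)
Line 7: ['violin'] (min_width=6, slack=4)
Line 8: ['picture'] (min_width=7, slack=3)
Line 9: ['been', 'water'] (min_width=10, slack=0)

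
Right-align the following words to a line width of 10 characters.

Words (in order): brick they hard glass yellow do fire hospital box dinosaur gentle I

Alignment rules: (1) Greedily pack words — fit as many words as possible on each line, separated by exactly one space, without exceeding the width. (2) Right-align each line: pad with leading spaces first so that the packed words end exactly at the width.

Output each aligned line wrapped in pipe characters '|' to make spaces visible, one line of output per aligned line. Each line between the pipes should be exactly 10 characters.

Answer: |brick they|
|hard glass|
| yellow do|
|      fire|
|  hospital|
|       box|
|  dinosaur|
|  gentle I|

Derivation:
Line 1: ['brick', 'they'] (min_width=10, slack=0)
Line 2: ['hard', 'glass'] (min_width=10, slack=0)
Line 3: ['yellow', 'do'] (min_width=9, slack=1)
Line 4: ['fire'] (min_width=4, slack=6)
Line 5: ['hospital'] (min_width=8, slack=2)
Line 6: ['box'] (min_width=3, slack=7)
Line 7: ['dinosaur'] (min_width=8, slack=2)
Line 8: ['gentle', 'I'] (min_width=8, slack=2)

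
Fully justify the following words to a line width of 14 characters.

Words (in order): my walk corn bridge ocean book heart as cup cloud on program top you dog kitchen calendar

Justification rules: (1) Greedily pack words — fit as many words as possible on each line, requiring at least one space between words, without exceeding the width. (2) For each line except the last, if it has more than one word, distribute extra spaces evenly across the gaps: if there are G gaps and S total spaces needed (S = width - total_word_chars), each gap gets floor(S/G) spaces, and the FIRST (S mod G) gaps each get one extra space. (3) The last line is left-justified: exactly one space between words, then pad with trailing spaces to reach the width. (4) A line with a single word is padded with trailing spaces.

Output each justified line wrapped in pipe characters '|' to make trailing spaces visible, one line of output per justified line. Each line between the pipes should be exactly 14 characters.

Line 1: ['my', 'walk', 'corn'] (min_width=12, slack=2)
Line 2: ['bridge', 'ocean'] (min_width=12, slack=2)
Line 3: ['book', 'heart', 'as'] (min_width=13, slack=1)
Line 4: ['cup', 'cloud', 'on'] (min_width=12, slack=2)
Line 5: ['program', 'top'] (min_width=11, slack=3)
Line 6: ['you', 'dog'] (min_width=7, slack=7)
Line 7: ['kitchen'] (min_width=7, slack=7)
Line 8: ['calendar'] (min_width=8, slack=6)

Answer: |my  walk  corn|
|bridge   ocean|
|book  heart as|
|cup  cloud  on|
|program    top|
|you        dog|
|kitchen       |
|calendar      |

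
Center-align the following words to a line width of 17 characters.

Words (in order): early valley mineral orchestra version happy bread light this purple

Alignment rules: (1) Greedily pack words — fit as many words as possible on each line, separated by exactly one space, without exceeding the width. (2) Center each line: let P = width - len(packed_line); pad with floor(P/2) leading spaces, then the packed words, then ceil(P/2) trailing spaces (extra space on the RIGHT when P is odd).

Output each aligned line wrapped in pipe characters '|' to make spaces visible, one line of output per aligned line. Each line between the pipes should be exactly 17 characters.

Answer: |  early valley   |
|mineral orchestra|
|  version happy  |
|bread light this |
|     purple      |

Derivation:
Line 1: ['early', 'valley'] (min_width=12, slack=5)
Line 2: ['mineral', 'orchestra'] (min_width=17, slack=0)
Line 3: ['version', 'happy'] (min_width=13, slack=4)
Line 4: ['bread', 'light', 'this'] (min_width=16, slack=1)
Line 5: ['purple'] (min_width=6, slack=11)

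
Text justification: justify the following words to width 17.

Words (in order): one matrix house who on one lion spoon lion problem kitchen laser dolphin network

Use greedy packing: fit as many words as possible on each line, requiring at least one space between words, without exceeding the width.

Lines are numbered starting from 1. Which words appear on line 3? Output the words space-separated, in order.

Answer: spoon lion

Derivation:
Line 1: ['one', 'matrix', 'house'] (min_width=16, slack=1)
Line 2: ['who', 'on', 'one', 'lion'] (min_width=15, slack=2)
Line 3: ['spoon', 'lion'] (min_width=10, slack=7)
Line 4: ['problem', 'kitchen'] (min_width=15, slack=2)
Line 5: ['laser', 'dolphin'] (min_width=13, slack=4)
Line 6: ['network'] (min_width=7, slack=10)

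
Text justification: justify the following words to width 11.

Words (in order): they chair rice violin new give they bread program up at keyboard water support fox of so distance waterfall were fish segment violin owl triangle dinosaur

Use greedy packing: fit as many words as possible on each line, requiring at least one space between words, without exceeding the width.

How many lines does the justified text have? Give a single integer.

Line 1: ['they', 'chair'] (min_width=10, slack=1)
Line 2: ['rice', 'violin'] (min_width=11, slack=0)
Line 3: ['new', 'give'] (min_width=8, slack=3)
Line 4: ['they', 'bread'] (min_width=10, slack=1)
Line 5: ['program', 'up'] (min_width=10, slack=1)
Line 6: ['at', 'keyboard'] (min_width=11, slack=0)
Line 7: ['water'] (min_width=5, slack=6)
Line 8: ['support', 'fox'] (min_width=11, slack=0)
Line 9: ['of', 'so'] (min_width=5, slack=6)
Line 10: ['distance'] (min_width=8, slack=3)
Line 11: ['waterfall'] (min_width=9, slack=2)
Line 12: ['were', 'fish'] (min_width=9, slack=2)
Line 13: ['segment'] (min_width=7, slack=4)
Line 14: ['violin', 'owl'] (min_width=10, slack=1)
Line 15: ['triangle'] (min_width=8, slack=3)
Line 16: ['dinosaur'] (min_width=8, slack=3)
Total lines: 16

Answer: 16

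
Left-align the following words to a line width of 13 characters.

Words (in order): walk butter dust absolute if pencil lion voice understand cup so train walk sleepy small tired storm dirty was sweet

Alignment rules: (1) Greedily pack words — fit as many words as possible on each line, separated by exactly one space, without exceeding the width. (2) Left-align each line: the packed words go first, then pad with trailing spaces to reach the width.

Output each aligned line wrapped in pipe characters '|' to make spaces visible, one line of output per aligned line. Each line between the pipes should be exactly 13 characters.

Answer: |walk butter  |
|dust absolute|
|if pencil    |
|lion voice   |
|understand   |
|cup so train |
|walk sleepy  |
|small tired  |
|storm dirty  |
|was sweet    |

Derivation:
Line 1: ['walk', 'butter'] (min_width=11, slack=2)
Line 2: ['dust', 'absolute'] (min_width=13, slack=0)
Line 3: ['if', 'pencil'] (min_width=9, slack=4)
Line 4: ['lion', 'voice'] (min_width=10, slack=3)
Line 5: ['understand'] (min_width=10, slack=3)
Line 6: ['cup', 'so', 'train'] (min_width=12, slack=1)
Line 7: ['walk', 'sleepy'] (min_width=11, slack=2)
Line 8: ['small', 'tired'] (min_width=11, slack=2)
Line 9: ['storm', 'dirty'] (min_width=11, slack=2)
Line 10: ['was', 'sweet'] (min_width=9, slack=4)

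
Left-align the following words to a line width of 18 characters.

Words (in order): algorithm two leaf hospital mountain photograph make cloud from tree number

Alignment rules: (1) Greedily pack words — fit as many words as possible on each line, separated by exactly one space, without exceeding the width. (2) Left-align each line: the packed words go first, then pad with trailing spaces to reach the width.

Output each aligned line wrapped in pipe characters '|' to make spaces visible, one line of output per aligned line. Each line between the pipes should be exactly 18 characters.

Answer: |algorithm two leaf|
|hospital mountain |
|photograph make   |
|cloud from tree   |
|number            |

Derivation:
Line 1: ['algorithm', 'two', 'leaf'] (min_width=18, slack=0)
Line 2: ['hospital', 'mountain'] (min_width=17, slack=1)
Line 3: ['photograph', 'make'] (min_width=15, slack=3)
Line 4: ['cloud', 'from', 'tree'] (min_width=15, slack=3)
Line 5: ['number'] (min_width=6, slack=12)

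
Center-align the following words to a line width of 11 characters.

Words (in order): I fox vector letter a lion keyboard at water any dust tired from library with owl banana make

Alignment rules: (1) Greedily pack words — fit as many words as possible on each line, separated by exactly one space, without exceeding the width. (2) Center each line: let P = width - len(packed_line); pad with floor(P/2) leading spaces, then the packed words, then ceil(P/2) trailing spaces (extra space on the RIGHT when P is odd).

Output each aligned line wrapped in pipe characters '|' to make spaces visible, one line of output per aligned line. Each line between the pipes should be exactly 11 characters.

Answer: |   I fox   |
|  vector   |
| letter a  |
|   lion    |
|keyboard at|
| water any |
|dust tired |
|   from    |
|  library  |
| with owl  |
|banana make|

Derivation:
Line 1: ['I', 'fox'] (min_width=5, slack=6)
Line 2: ['vector'] (min_width=6, slack=5)
Line 3: ['letter', 'a'] (min_width=8, slack=3)
Line 4: ['lion'] (min_width=4, slack=7)
Line 5: ['keyboard', 'at'] (min_width=11, slack=0)
Line 6: ['water', 'any'] (min_width=9, slack=2)
Line 7: ['dust', 'tired'] (min_width=10, slack=1)
Line 8: ['from'] (min_width=4, slack=7)
Line 9: ['library'] (min_width=7, slack=4)
Line 10: ['with', 'owl'] (min_width=8, slack=3)
Line 11: ['banana', 'make'] (min_width=11, slack=0)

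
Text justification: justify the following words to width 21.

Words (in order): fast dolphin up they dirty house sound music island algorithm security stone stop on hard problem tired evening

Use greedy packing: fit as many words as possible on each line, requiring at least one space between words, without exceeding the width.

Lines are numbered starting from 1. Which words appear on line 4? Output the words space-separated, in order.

Line 1: ['fast', 'dolphin', 'up', 'they'] (min_width=20, slack=1)
Line 2: ['dirty', 'house', 'sound'] (min_width=17, slack=4)
Line 3: ['music', 'island'] (min_width=12, slack=9)
Line 4: ['algorithm', 'security'] (min_width=18, slack=3)
Line 5: ['stone', 'stop', 'on', 'hard'] (min_width=18, slack=3)
Line 6: ['problem', 'tired', 'evening'] (min_width=21, slack=0)

Answer: algorithm security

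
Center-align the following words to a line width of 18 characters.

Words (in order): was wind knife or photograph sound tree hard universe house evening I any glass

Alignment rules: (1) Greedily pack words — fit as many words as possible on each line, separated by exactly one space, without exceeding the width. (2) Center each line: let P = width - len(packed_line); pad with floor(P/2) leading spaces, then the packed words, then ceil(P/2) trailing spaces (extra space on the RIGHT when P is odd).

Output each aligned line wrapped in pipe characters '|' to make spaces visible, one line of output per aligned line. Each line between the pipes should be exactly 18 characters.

Line 1: ['was', 'wind', 'knife', 'or'] (min_width=17, slack=1)
Line 2: ['photograph', 'sound'] (min_width=16, slack=2)
Line 3: ['tree', 'hard', 'universe'] (min_width=18, slack=0)
Line 4: ['house', 'evening', 'I'] (min_width=15, slack=3)
Line 5: ['any', 'glass'] (min_width=9, slack=9)

Answer: |was wind knife or |
| photograph sound |
|tree hard universe|
| house evening I  |
|    any glass     |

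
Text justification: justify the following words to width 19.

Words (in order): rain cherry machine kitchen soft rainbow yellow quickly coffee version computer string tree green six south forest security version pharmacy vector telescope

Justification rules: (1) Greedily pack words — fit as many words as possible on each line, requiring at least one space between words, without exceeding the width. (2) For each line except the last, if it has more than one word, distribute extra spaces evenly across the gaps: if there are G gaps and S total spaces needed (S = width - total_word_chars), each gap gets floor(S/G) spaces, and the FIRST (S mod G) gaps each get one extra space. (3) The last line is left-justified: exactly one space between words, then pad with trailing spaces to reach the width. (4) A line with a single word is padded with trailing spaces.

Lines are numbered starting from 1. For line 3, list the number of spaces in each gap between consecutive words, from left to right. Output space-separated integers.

Line 1: ['rain', 'cherry', 'machine'] (min_width=19, slack=0)
Line 2: ['kitchen', 'soft'] (min_width=12, slack=7)
Line 3: ['rainbow', 'yellow'] (min_width=14, slack=5)
Line 4: ['quickly', 'coffee'] (min_width=14, slack=5)
Line 5: ['version', 'computer'] (min_width=16, slack=3)
Line 6: ['string', 'tree', 'green'] (min_width=17, slack=2)
Line 7: ['six', 'south', 'forest'] (min_width=16, slack=3)
Line 8: ['security', 'version'] (min_width=16, slack=3)
Line 9: ['pharmacy', 'vector'] (min_width=15, slack=4)
Line 10: ['telescope'] (min_width=9, slack=10)

Answer: 6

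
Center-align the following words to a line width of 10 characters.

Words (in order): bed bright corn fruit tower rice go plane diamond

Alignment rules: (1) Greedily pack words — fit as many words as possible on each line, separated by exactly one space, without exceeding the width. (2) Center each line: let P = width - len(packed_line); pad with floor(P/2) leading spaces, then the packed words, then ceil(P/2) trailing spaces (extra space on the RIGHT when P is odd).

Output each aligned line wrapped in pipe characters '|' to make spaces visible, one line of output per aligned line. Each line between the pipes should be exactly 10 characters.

Line 1: ['bed', 'bright'] (min_width=10, slack=0)
Line 2: ['corn', 'fruit'] (min_width=10, slack=0)
Line 3: ['tower', 'rice'] (min_width=10, slack=0)
Line 4: ['go', 'plane'] (min_width=8, slack=2)
Line 5: ['diamond'] (min_width=7, slack=3)

Answer: |bed bright|
|corn fruit|
|tower rice|
| go plane |
| diamond  |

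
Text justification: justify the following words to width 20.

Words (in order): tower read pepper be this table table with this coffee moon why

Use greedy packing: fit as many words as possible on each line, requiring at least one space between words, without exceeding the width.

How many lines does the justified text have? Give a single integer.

Answer: 4

Derivation:
Line 1: ['tower', 'read', 'pepper', 'be'] (min_width=20, slack=0)
Line 2: ['this', 'table', 'table'] (min_width=16, slack=4)
Line 3: ['with', 'this', 'coffee'] (min_width=16, slack=4)
Line 4: ['moon', 'why'] (min_width=8, slack=12)
Total lines: 4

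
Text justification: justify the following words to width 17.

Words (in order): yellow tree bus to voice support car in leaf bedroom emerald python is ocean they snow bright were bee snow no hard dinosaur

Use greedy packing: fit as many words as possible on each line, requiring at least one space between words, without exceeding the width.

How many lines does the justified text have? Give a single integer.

Answer: 8

Derivation:
Line 1: ['yellow', 'tree', 'bus'] (min_width=15, slack=2)
Line 2: ['to', 'voice', 'support'] (min_width=16, slack=1)
Line 3: ['car', 'in', 'leaf'] (min_width=11, slack=6)
Line 4: ['bedroom', 'emerald'] (min_width=15, slack=2)
Line 5: ['python', 'is', 'ocean'] (min_width=15, slack=2)
Line 6: ['they', 'snow', 'bright'] (min_width=16, slack=1)
Line 7: ['were', 'bee', 'snow', 'no'] (min_width=16, slack=1)
Line 8: ['hard', 'dinosaur'] (min_width=13, slack=4)
Total lines: 8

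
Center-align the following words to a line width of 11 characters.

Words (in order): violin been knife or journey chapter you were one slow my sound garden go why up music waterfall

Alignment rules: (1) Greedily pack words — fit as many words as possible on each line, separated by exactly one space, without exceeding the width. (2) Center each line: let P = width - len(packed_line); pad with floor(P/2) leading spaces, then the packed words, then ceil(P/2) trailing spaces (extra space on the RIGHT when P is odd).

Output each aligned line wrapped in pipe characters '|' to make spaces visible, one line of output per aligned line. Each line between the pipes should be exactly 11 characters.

Answer: |violin been|
| knife or  |
|  journey  |
|chapter you|
| were one  |
|  slow my  |
|   sound   |
| garden go |
|  why up   |
|   music   |
| waterfall |

Derivation:
Line 1: ['violin', 'been'] (min_width=11, slack=0)
Line 2: ['knife', 'or'] (min_width=8, slack=3)
Line 3: ['journey'] (min_width=7, slack=4)
Line 4: ['chapter', 'you'] (min_width=11, slack=0)
Line 5: ['were', 'one'] (min_width=8, slack=3)
Line 6: ['slow', 'my'] (min_width=7, slack=4)
Line 7: ['sound'] (min_width=5, slack=6)
Line 8: ['garden', 'go'] (min_width=9, slack=2)
Line 9: ['why', 'up'] (min_width=6, slack=5)
Line 10: ['music'] (min_width=5, slack=6)
Line 11: ['waterfall'] (min_width=9, slack=2)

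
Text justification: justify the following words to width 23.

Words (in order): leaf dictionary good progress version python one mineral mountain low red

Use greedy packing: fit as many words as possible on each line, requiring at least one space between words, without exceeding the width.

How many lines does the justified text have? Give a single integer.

Line 1: ['leaf', 'dictionary', 'good'] (min_width=20, slack=3)
Line 2: ['progress', 'version', 'python'] (min_width=23, slack=0)
Line 3: ['one', 'mineral', 'mountain'] (min_width=20, slack=3)
Line 4: ['low', 'red'] (min_width=7, slack=16)
Total lines: 4

Answer: 4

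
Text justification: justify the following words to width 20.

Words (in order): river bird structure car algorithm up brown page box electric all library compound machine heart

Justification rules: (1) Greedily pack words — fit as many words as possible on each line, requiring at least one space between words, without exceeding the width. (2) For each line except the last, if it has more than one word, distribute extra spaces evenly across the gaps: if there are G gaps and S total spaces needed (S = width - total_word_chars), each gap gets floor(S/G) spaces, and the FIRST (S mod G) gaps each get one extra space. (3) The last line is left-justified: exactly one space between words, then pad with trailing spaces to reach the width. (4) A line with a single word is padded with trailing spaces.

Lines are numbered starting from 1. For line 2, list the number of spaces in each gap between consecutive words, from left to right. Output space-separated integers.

Answer: 3 3

Derivation:
Line 1: ['river', 'bird', 'structure'] (min_width=20, slack=0)
Line 2: ['car', 'algorithm', 'up'] (min_width=16, slack=4)
Line 3: ['brown', 'page', 'box'] (min_width=14, slack=6)
Line 4: ['electric', 'all', 'library'] (min_width=20, slack=0)
Line 5: ['compound', 'machine'] (min_width=16, slack=4)
Line 6: ['heart'] (min_width=5, slack=15)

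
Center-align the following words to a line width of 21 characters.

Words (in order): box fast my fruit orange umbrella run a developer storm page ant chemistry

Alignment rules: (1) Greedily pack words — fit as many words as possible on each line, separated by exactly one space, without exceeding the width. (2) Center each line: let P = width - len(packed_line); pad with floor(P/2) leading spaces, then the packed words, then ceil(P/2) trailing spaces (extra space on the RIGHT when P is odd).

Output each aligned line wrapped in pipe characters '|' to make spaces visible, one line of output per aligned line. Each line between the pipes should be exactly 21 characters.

Line 1: ['box', 'fast', 'my', 'fruit'] (min_width=17, slack=4)
Line 2: ['orange', 'umbrella', 'run', 'a'] (min_width=21, slack=0)
Line 3: ['developer', 'storm', 'page'] (min_width=20, slack=1)
Line 4: ['ant', 'chemistry'] (min_width=13, slack=8)

Answer: |  box fast my fruit  |
|orange umbrella run a|
|developer storm page |
|    ant chemistry    |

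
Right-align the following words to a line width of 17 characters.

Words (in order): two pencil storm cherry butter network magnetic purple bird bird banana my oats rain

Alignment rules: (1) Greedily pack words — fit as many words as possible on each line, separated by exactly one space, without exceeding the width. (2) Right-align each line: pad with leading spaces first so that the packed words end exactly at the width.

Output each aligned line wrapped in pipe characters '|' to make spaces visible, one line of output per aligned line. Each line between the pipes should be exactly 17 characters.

Answer: | two pencil storm|
|    cherry butter|
| network magnetic|
| purple bird bird|
|   banana my oats|
|             rain|

Derivation:
Line 1: ['two', 'pencil', 'storm'] (min_width=16, slack=1)
Line 2: ['cherry', 'butter'] (min_width=13, slack=4)
Line 3: ['network', 'magnetic'] (min_width=16, slack=1)
Line 4: ['purple', 'bird', 'bird'] (min_width=16, slack=1)
Line 5: ['banana', 'my', 'oats'] (min_width=14, slack=3)
Line 6: ['rain'] (min_width=4, slack=13)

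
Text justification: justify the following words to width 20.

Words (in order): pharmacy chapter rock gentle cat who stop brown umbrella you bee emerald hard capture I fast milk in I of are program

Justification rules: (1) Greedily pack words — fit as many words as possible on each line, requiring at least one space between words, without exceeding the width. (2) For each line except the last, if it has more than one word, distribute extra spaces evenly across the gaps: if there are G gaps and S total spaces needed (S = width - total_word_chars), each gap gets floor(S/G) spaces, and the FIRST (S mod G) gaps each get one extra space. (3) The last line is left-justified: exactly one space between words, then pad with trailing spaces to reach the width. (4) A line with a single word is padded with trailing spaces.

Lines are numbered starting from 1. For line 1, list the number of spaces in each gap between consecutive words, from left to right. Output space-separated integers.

Answer: 5

Derivation:
Line 1: ['pharmacy', 'chapter'] (min_width=16, slack=4)
Line 2: ['rock', 'gentle', 'cat', 'who'] (min_width=19, slack=1)
Line 3: ['stop', 'brown', 'umbrella'] (min_width=19, slack=1)
Line 4: ['you', 'bee', 'emerald', 'hard'] (min_width=20, slack=0)
Line 5: ['capture', 'I', 'fast', 'milk'] (min_width=19, slack=1)
Line 6: ['in', 'I', 'of', 'are', 'program'] (min_width=19, slack=1)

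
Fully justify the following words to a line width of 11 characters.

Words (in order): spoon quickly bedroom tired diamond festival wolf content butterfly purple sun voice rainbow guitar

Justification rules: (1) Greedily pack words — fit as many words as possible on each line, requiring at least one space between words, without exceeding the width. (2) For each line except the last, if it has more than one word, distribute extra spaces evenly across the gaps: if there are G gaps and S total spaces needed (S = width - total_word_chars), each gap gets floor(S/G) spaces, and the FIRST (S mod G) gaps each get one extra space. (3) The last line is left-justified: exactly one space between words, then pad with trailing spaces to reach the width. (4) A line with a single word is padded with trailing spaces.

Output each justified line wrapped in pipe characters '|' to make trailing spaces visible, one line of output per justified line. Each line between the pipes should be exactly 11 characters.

Line 1: ['spoon'] (min_width=5, slack=6)
Line 2: ['quickly'] (min_width=7, slack=4)
Line 3: ['bedroom'] (min_width=7, slack=4)
Line 4: ['tired'] (min_width=5, slack=6)
Line 5: ['diamond'] (min_width=7, slack=4)
Line 6: ['festival'] (min_width=8, slack=3)
Line 7: ['wolf'] (min_width=4, slack=7)
Line 8: ['content'] (min_width=7, slack=4)
Line 9: ['butterfly'] (min_width=9, slack=2)
Line 10: ['purple', 'sun'] (min_width=10, slack=1)
Line 11: ['voice'] (min_width=5, slack=6)
Line 12: ['rainbow'] (min_width=7, slack=4)
Line 13: ['guitar'] (min_width=6, slack=5)

Answer: |spoon      |
|quickly    |
|bedroom    |
|tired      |
|diamond    |
|festival   |
|wolf       |
|content    |
|butterfly  |
|purple  sun|
|voice      |
|rainbow    |
|guitar     |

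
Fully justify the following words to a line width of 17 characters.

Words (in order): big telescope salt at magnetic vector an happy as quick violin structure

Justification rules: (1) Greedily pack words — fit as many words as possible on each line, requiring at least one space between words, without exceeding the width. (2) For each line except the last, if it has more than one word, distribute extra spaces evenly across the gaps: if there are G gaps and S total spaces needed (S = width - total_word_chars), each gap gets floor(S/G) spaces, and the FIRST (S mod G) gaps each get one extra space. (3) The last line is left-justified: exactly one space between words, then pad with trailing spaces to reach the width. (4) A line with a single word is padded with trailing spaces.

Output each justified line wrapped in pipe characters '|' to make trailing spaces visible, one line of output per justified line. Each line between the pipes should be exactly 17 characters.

Answer: |big     telescope|
|salt  at magnetic|
|vector  an  happy|
|as  quick  violin|
|structure        |

Derivation:
Line 1: ['big', 'telescope'] (min_width=13, slack=4)
Line 2: ['salt', 'at', 'magnetic'] (min_width=16, slack=1)
Line 3: ['vector', 'an', 'happy'] (min_width=15, slack=2)
Line 4: ['as', 'quick', 'violin'] (min_width=15, slack=2)
Line 5: ['structure'] (min_width=9, slack=8)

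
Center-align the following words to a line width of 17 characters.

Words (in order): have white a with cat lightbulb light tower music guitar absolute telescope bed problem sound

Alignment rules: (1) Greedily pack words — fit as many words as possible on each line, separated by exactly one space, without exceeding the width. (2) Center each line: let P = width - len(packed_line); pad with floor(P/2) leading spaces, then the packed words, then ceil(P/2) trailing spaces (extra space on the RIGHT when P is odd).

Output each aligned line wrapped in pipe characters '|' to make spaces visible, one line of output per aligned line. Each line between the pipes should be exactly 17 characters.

Answer: |have white a with|
|  cat lightbulb  |
|light tower music|
| guitar absolute |
|  telescope bed  |
|  problem sound  |

Derivation:
Line 1: ['have', 'white', 'a', 'with'] (min_width=17, slack=0)
Line 2: ['cat', 'lightbulb'] (min_width=13, slack=4)
Line 3: ['light', 'tower', 'music'] (min_width=17, slack=0)
Line 4: ['guitar', 'absolute'] (min_width=15, slack=2)
Line 5: ['telescope', 'bed'] (min_width=13, slack=4)
Line 6: ['problem', 'sound'] (min_width=13, slack=4)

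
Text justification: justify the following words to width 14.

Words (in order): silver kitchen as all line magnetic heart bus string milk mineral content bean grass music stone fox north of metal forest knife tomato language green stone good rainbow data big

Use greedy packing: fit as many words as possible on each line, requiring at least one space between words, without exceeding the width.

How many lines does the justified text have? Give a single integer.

Line 1: ['silver', 'kitchen'] (min_width=14, slack=0)
Line 2: ['as', 'all', 'line'] (min_width=11, slack=3)
Line 3: ['magnetic', 'heart'] (min_width=14, slack=0)
Line 4: ['bus', 'string'] (min_width=10, slack=4)
Line 5: ['milk', 'mineral'] (min_width=12, slack=2)
Line 6: ['content', 'bean'] (min_width=12, slack=2)
Line 7: ['grass', 'music'] (min_width=11, slack=3)
Line 8: ['stone', 'fox'] (min_width=9, slack=5)
Line 9: ['north', 'of', 'metal'] (min_width=14, slack=0)
Line 10: ['forest', 'knife'] (min_width=12, slack=2)
Line 11: ['tomato'] (min_width=6, slack=8)
Line 12: ['language', 'green'] (min_width=14, slack=0)
Line 13: ['stone', 'good'] (min_width=10, slack=4)
Line 14: ['rainbow', 'data'] (min_width=12, slack=2)
Line 15: ['big'] (min_width=3, slack=11)
Total lines: 15

Answer: 15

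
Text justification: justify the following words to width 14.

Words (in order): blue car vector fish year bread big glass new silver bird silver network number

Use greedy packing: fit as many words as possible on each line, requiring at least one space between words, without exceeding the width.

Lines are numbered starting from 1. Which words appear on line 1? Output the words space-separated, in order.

Answer: blue car

Derivation:
Line 1: ['blue', 'car'] (min_width=8, slack=6)
Line 2: ['vector', 'fish'] (min_width=11, slack=3)
Line 3: ['year', 'bread', 'big'] (min_width=14, slack=0)
Line 4: ['glass', 'new'] (min_width=9, slack=5)
Line 5: ['silver', 'bird'] (min_width=11, slack=3)
Line 6: ['silver', 'network'] (min_width=14, slack=0)
Line 7: ['number'] (min_width=6, slack=8)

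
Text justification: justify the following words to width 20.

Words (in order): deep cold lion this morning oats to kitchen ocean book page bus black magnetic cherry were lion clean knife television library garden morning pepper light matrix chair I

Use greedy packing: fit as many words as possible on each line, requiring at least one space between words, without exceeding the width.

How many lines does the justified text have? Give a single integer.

Line 1: ['deep', 'cold', 'lion', 'this'] (min_width=19, slack=1)
Line 2: ['morning', 'oats', 'to'] (min_width=15, slack=5)
Line 3: ['kitchen', 'ocean', 'book'] (min_width=18, slack=2)
Line 4: ['page', 'bus', 'black'] (min_width=14, slack=6)
Line 5: ['magnetic', 'cherry', 'were'] (min_width=20, slack=0)
Line 6: ['lion', 'clean', 'knife'] (min_width=16, slack=4)
Line 7: ['television', 'library'] (min_width=18, slack=2)
Line 8: ['garden', 'morning'] (min_width=14, slack=6)
Line 9: ['pepper', 'light', 'matrix'] (min_width=19, slack=1)
Line 10: ['chair', 'I'] (min_width=7, slack=13)
Total lines: 10

Answer: 10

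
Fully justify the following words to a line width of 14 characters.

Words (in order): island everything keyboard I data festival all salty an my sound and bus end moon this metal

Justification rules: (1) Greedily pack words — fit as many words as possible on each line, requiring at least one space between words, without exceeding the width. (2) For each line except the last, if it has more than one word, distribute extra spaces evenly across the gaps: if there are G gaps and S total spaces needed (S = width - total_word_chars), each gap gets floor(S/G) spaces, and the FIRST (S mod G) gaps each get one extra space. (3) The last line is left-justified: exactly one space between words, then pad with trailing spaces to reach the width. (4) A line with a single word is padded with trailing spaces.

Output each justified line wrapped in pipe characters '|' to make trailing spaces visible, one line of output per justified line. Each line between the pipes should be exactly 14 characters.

Line 1: ['island'] (min_width=6, slack=8)
Line 2: ['everything'] (min_width=10, slack=4)
Line 3: ['keyboard', 'I'] (min_width=10, slack=4)
Line 4: ['data', 'festival'] (min_width=13, slack=1)
Line 5: ['all', 'salty', 'an'] (min_width=12, slack=2)
Line 6: ['my', 'sound', 'and'] (min_width=12, slack=2)
Line 7: ['bus', 'end', 'moon'] (min_width=12, slack=2)
Line 8: ['this', 'metal'] (min_width=10, slack=4)

Answer: |island        |
|everything    |
|keyboard     I|
|data  festival|
|all  salty  an|
|my  sound  and|
|bus  end  moon|
|this metal    |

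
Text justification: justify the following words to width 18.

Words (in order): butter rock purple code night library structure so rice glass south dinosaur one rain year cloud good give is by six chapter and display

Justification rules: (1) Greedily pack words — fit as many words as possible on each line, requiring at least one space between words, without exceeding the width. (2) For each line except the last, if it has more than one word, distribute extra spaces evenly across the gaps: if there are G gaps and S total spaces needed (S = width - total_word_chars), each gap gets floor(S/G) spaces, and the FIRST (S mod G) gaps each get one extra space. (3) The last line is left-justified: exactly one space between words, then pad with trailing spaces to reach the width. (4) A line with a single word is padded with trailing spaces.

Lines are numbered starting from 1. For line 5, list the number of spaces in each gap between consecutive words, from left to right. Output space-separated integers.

Answer: 2 1

Derivation:
Line 1: ['butter', 'rock', 'purple'] (min_width=18, slack=0)
Line 2: ['code', 'night', 'library'] (min_width=18, slack=0)
Line 3: ['structure', 'so', 'rice'] (min_width=17, slack=1)
Line 4: ['glass', 'south'] (min_width=11, slack=7)
Line 5: ['dinosaur', 'one', 'rain'] (min_width=17, slack=1)
Line 6: ['year', 'cloud', 'good'] (min_width=15, slack=3)
Line 7: ['give', 'is', 'by', 'six'] (min_width=14, slack=4)
Line 8: ['chapter', 'and'] (min_width=11, slack=7)
Line 9: ['display'] (min_width=7, slack=11)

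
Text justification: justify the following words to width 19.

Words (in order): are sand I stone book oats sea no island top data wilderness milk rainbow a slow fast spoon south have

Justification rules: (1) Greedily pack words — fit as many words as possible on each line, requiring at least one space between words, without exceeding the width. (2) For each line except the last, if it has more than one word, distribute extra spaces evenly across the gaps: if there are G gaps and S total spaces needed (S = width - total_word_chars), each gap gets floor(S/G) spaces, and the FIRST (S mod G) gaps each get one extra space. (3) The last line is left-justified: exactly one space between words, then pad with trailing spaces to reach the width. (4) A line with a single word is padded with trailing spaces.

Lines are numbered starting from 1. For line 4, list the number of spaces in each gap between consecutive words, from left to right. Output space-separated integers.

Answer: 5

Derivation:
Line 1: ['are', 'sand', 'I', 'stone'] (min_width=16, slack=3)
Line 2: ['book', 'oats', 'sea', 'no'] (min_width=16, slack=3)
Line 3: ['island', 'top', 'data'] (min_width=15, slack=4)
Line 4: ['wilderness', 'milk'] (min_width=15, slack=4)
Line 5: ['rainbow', 'a', 'slow', 'fast'] (min_width=19, slack=0)
Line 6: ['spoon', 'south', 'have'] (min_width=16, slack=3)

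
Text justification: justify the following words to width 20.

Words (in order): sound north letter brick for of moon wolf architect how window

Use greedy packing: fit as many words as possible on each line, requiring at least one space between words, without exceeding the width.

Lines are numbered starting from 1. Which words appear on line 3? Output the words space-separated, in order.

Line 1: ['sound', 'north', 'letter'] (min_width=18, slack=2)
Line 2: ['brick', 'for', 'of', 'moon'] (min_width=17, slack=3)
Line 3: ['wolf', 'architect', 'how'] (min_width=18, slack=2)
Line 4: ['window'] (min_width=6, slack=14)

Answer: wolf architect how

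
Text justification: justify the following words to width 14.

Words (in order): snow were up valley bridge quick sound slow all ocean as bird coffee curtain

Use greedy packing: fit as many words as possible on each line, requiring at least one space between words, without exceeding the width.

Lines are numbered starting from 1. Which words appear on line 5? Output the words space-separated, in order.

Line 1: ['snow', 'were', 'up'] (min_width=12, slack=2)
Line 2: ['valley', 'bridge'] (min_width=13, slack=1)
Line 3: ['quick', 'sound'] (min_width=11, slack=3)
Line 4: ['slow', 'all', 'ocean'] (min_width=14, slack=0)
Line 5: ['as', 'bird', 'coffee'] (min_width=14, slack=0)
Line 6: ['curtain'] (min_width=7, slack=7)

Answer: as bird coffee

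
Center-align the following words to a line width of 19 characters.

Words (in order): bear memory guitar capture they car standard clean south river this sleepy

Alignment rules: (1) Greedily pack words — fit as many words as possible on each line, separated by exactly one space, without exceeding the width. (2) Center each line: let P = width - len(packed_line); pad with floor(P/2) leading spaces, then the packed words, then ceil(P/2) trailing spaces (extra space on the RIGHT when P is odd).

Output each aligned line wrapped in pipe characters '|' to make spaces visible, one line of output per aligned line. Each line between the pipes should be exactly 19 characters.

Answer: |bear memory guitar |
| capture they car  |
|  standard clean   |
| south river this  |
|      sleepy       |

Derivation:
Line 1: ['bear', 'memory', 'guitar'] (min_width=18, slack=1)
Line 2: ['capture', 'they', 'car'] (min_width=16, slack=3)
Line 3: ['standard', 'clean'] (min_width=14, slack=5)
Line 4: ['south', 'river', 'this'] (min_width=16, slack=3)
Line 5: ['sleepy'] (min_width=6, slack=13)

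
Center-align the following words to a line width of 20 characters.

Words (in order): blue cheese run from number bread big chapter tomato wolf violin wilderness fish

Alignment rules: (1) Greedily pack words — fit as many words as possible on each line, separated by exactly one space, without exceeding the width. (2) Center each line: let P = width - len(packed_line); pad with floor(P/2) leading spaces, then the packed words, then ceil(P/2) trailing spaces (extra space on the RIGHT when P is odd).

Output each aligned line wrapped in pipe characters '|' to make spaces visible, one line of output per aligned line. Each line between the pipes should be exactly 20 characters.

Line 1: ['blue', 'cheese', 'run', 'from'] (min_width=20, slack=0)
Line 2: ['number', 'bread', 'big'] (min_width=16, slack=4)
Line 3: ['chapter', 'tomato', 'wolf'] (min_width=19, slack=1)
Line 4: ['violin', 'wilderness'] (min_width=17, slack=3)
Line 5: ['fish'] (min_width=4, slack=16)

Answer: |blue cheese run from|
|  number bread big  |
|chapter tomato wolf |
| violin wilderness  |
|        fish        |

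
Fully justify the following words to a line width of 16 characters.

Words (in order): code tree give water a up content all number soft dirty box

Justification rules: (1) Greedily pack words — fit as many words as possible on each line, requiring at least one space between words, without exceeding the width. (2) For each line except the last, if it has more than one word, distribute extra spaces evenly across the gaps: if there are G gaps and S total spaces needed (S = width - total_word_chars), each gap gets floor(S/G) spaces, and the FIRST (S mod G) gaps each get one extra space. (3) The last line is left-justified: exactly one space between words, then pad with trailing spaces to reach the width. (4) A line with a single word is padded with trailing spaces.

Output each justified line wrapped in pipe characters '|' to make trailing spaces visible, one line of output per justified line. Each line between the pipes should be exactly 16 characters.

Answer: |code  tree  give|
|water    a    up|
|content      all|
|number      soft|
|dirty box       |

Derivation:
Line 1: ['code', 'tree', 'give'] (min_width=14, slack=2)
Line 2: ['water', 'a', 'up'] (min_width=10, slack=6)
Line 3: ['content', 'all'] (min_width=11, slack=5)
Line 4: ['number', 'soft'] (min_width=11, slack=5)
Line 5: ['dirty', 'box'] (min_width=9, slack=7)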